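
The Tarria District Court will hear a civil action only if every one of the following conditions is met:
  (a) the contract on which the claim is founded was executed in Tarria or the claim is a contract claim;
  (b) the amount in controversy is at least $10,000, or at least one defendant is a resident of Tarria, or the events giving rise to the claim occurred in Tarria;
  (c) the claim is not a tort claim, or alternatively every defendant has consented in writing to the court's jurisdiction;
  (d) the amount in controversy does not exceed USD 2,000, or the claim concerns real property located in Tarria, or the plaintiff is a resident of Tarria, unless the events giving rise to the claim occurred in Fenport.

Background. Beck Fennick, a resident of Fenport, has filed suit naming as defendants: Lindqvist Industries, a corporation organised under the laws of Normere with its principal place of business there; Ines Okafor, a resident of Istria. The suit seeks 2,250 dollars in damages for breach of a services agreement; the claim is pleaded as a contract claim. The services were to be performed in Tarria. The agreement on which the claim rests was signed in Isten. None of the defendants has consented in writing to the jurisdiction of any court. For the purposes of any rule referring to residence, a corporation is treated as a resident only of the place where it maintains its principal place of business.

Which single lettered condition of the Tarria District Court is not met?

The Tarria District Court:
  (a) The claim is a contract claim, so this disjunct is met. Satisfied.
  (b) The operative events occurred in Tarria — that alternative is enough. Condition met.
  (c) The claim is a contract claim, not a tort claim, which satisfies one of the alternatives. Met.
  (d) The amount in controversy is $2,250, above the $2,000 ceiling; the claim does not concern real property; the plaintiff resides in Fenport, not Tarria — every alternative fails. And the operative events occurred in Tarria, not Fenport, so the proviso does not save it. Not met.
Only condition (d) fails.

(d)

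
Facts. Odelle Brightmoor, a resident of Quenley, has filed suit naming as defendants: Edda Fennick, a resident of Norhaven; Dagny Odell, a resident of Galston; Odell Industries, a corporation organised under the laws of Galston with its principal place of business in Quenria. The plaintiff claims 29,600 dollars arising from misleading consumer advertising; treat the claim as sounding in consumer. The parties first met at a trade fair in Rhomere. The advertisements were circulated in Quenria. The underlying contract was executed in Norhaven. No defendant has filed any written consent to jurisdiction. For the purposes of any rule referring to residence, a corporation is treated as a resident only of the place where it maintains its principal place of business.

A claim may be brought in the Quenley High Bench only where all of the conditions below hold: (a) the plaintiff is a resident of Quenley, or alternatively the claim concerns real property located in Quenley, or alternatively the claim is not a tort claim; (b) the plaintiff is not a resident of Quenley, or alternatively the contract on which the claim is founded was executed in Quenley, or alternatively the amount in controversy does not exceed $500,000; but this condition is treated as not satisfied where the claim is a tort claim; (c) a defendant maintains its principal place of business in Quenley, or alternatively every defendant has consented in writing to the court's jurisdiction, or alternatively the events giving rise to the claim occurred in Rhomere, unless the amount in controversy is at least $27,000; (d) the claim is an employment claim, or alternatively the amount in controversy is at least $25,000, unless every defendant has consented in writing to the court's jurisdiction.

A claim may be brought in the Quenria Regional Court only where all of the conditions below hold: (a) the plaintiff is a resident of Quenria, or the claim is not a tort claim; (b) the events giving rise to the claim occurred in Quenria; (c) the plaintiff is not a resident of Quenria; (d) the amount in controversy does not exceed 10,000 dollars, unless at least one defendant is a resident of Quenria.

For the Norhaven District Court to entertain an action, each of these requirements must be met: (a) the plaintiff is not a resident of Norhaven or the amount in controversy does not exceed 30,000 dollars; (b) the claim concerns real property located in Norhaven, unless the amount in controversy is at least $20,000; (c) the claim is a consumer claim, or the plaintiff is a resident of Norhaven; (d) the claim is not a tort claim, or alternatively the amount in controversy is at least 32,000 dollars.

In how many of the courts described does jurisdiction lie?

The Quenley High Bench:
  (a) The plaintiff resides in Quenley, so one alternative holds. Condition met.
  (b) The amount in controversy is 29,600 dollars, within the $500,000 ceiling, so this disjunct is met. The carve-out does not apply: the claim is a consumer claim, not a tort claim. Condition met.
  (c) The corporate defendant(s) have their principal place of business in Quenria, not Quenley; no such written consent has been filed; the operative events occurred in Quenria, not Rhomere — every alternative fails. The proviso rescues it, though: the amount in controversy is USD 29,600, which meets the $27,000 floor. Met.
  (d) The amount in controversy is 29,600 dollars, which meets the $25,000 floor, so one alternative holds. Satisfied.
  → Every requirement is satisfied — jurisdiction.
The Quenria Regional Court:
  (a) The claim is a consumer claim, not a tort claim, so one alternative holds. Condition met.
  (b) The operative events occurred in Quenria. Satisfied.
  (c) The plaintiff resides in Quenley, which is not Quenria. Satisfied.
  (d) The amount in controversy is USD 29,600, above the 10,000 dollars ceiling. However, Odell Industries resides in Quenria, so the 'unless' proviso supplies this condition. Satisfied.
  → Jurisdiction lies.
The Norhaven District Court:
  (a) The plaintiff resides in Quenley, which is not Norhaven, so one alternative holds. Condition met.
  (b) The claim does not concern real property. However, the amount in controversy is USD 29,600, which meets the USD 20,000 floor, so the 'unless' proviso supplies this condition. Met.
  (c) The claim is a consumer claim, which satisfies one of the alternatives. Met.
  (d) The claim is a consumer claim, not a tort claim, so this disjunct is met. Condition met.
  → All conditions met; jurisdiction exists.
Courts with jurisdiction: the Quenley High Bench, the Quenria Regional Court, the Norhaven District Court — 3 in total.

3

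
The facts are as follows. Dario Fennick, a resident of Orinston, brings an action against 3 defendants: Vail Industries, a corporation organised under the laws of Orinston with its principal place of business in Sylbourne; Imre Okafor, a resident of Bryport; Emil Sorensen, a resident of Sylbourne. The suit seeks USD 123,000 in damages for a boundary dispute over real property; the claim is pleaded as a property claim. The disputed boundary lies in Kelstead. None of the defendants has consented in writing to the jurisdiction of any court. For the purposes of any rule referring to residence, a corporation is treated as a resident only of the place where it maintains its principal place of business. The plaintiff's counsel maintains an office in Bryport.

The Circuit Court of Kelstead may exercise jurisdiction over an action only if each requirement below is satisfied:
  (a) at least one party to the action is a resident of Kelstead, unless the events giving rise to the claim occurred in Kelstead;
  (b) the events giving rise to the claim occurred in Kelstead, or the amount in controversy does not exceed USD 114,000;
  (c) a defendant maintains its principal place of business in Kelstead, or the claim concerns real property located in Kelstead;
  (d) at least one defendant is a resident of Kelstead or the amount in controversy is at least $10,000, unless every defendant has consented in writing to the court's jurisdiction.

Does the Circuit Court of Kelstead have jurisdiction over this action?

Yes

The Circuit Court of Kelstead:
  (a) No party resides in Kelstead. However, the operative events occurred in Kelstead, so the 'unless' proviso supplies this condition. Condition met.
  (b) The operative events occurred in Kelstead, so this disjunct is met. Condition met.
  (c) The property lies in Kelstead, which satisfies one of the alternatives. Satisfied.
  (d) The amount in controversy is USD 123,000, which meets the $10,000 floor, which satisfies one of the alternatives. Satisfied.
  → All conditions met; jurisdiction exists.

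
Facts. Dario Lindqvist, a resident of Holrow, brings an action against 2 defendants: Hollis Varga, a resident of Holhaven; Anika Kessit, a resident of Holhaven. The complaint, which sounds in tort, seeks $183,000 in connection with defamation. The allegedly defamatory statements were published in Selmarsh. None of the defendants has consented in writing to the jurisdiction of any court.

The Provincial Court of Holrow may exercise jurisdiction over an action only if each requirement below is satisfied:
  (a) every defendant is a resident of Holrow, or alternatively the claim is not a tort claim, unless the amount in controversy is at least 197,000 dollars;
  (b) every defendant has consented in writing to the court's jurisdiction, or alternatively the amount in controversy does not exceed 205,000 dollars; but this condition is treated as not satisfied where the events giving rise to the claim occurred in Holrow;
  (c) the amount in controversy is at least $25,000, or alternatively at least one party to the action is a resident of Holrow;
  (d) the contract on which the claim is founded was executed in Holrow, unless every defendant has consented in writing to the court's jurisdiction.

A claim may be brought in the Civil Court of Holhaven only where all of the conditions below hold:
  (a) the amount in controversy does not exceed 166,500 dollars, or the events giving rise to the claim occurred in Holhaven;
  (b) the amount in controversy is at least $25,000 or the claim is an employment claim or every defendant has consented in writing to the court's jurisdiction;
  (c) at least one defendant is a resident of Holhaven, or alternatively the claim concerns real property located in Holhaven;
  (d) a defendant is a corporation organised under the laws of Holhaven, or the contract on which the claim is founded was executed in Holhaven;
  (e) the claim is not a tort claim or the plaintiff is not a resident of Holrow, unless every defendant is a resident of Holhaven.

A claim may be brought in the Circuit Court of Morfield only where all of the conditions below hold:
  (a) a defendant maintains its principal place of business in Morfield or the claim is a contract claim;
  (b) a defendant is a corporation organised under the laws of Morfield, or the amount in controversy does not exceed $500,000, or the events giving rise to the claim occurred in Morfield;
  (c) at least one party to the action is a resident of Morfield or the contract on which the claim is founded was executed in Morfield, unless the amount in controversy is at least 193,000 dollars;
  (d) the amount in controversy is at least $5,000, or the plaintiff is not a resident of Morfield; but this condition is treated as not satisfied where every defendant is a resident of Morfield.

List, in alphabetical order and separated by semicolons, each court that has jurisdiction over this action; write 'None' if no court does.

None

The Provincial Court of Holrow:
  (a) The defendants reside as follows — Hollis Varga in Holhaven, Anika Kessit in Holhaven — not all in Holrow; the claim is a tort claim — no alternative holds. And the amount in controversy is $183,000, below the $197,000 floor, so the proviso does not save it. Not met.
  (b) The amount in controversy is $183,000, within the $205,000 ceiling, which satisfies one of the alternatives. The carve-out does not apply: the operative events occurred in Selmarsh, not Holrow. Met.
  (c) The amount in controversy is $183,000, which meets the $25,000 floor, which satisfies one of the alternatives. Condition met.
  (d) No contract (and hence no place of execution) is alleged. The proviso offers no rescue either, since no such written consent has been filed. Not met.
  → At least one condition fails; no jurisdiction.
The Civil Court of Holhaven:
  (a) The amount in controversy is USD 183,000, above the $166,500 ceiling; the operative events occurred in Selmarsh, not Holhaven — no alternative holds. Fails.
  (b) The amount in controversy is 183,000 dollars, which meets the USD 25,000 floor, so one alternative holds. Condition met.
  (c) Hollis Varga resides in Holhaven, so one alternative holds. Met.
  (d) No defendant is a corporation; no contract (and hence no place of execution) is alleged — none of the alternatives is met. Not met.
  (e) The claim is a tort claim; the plaintiff resides in Holrow — every alternative fails. However, the defendants reside as follows — Hollis Varga in Holhaven, Anika Kessit in Holhaven — all in Holhaven, so the 'unless' proviso supplies this condition. Satisfied.
  → No jurisdiction.
The Circuit Court of Morfield:
  (a) No defendant is a corporation; the claim is a tort claim, not a contract claim — every alternative fails. Fails.
  (b) The amount in controversy is 183,000 dollars, within the $500,000 ceiling, so this disjunct is met. Condition met.
  (c) No party resides in Morfield; no contract (and hence no place of execution) is alleged — none of the alternatives is met. The proviso offers no rescue either, since the amount in controversy is $183,000, below the 193,000 dollars floor. Condition not met.
  (d) The amount in controversy is 183,000 dollars, which meets the 5,000 dollars floor — that alternative is enough. The carve-out does not apply: the defendants reside as follows — Hollis Varga in Holhaven, Anika Kessit in Holhaven — not all in Morfield. Satisfied.
  → At least one condition fails; no jurisdiction.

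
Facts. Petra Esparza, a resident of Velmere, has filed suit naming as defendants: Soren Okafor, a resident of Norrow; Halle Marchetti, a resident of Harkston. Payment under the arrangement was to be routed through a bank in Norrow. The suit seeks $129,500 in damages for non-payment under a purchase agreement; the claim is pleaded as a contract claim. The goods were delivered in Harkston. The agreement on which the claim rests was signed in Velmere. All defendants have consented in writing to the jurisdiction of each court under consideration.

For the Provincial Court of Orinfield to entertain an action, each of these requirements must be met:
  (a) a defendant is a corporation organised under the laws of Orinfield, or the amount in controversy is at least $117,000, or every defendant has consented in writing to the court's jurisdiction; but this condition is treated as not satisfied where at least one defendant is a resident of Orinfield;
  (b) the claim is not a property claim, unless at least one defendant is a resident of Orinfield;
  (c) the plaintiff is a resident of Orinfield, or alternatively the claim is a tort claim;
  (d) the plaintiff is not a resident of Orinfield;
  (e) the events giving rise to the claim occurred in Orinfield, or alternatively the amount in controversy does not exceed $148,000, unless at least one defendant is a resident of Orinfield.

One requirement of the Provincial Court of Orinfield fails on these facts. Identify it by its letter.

The Provincial Court of Orinfield:
  (a) The amount in controversy is USD 129,500, which meets the USD 117,000 floor, which satisfies one of the alternatives. And the carve-out is inapplicable — no defendant resides in Orinfield (they reside in Norrow, Harkston). Condition met.
  (b) The claim is a contract claim, not a property claim. Met.
  (c) The plaintiff resides in Velmere, not Orinfield; the claim is a contract claim, not a tort claim — every alternative fails. Not met.
  (d) The plaintiff resides in Velmere, which is not Orinfield. Satisfied.
  (e) The amount in controversy is $129,500, within the 148,000 dollars ceiling, so one alternative holds. Met.
Only condition (c) fails.

(c)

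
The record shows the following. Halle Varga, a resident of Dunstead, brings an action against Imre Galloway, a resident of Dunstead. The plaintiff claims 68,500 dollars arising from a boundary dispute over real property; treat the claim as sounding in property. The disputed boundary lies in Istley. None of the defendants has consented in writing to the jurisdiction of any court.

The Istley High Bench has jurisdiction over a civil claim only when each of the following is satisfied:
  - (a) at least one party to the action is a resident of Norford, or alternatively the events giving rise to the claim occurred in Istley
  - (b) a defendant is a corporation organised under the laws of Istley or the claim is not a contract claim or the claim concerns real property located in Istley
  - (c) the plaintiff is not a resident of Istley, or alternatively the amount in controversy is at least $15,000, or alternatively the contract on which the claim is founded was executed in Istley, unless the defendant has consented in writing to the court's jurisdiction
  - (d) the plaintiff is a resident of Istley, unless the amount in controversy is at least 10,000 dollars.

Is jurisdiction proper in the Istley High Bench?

Yes

The Istley High Bench:
  (a) The operative events occurred in Istley, so one alternative holds. Condition met.
  (b) The claim is a property claim, not a contract claim — that alternative is enough. Satisfied.
  (c) The plaintiff resides in Dunstead, which is not Istley — that alternative is enough. Met.
  (d) The plaintiff resides in Dunstead, not Istley. But the amount in controversy is USD 68,500, which meets the $10,000 floor, and the 'unless' clause therefore excuses the requirement. Satisfied.
  → Jurisdiction lies.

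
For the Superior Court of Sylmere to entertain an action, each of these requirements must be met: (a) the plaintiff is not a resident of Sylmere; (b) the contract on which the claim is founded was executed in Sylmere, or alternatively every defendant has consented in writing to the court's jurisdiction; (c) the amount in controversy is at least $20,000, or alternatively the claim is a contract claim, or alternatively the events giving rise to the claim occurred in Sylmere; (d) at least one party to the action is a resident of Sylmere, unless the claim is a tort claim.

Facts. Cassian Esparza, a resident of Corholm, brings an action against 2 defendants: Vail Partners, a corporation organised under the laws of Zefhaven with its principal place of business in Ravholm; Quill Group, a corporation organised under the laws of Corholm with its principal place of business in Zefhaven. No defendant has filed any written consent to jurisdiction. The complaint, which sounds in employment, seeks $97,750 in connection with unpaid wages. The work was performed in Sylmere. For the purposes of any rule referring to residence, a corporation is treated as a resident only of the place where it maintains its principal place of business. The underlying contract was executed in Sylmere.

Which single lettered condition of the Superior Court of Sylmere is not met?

The Superior Court of Sylmere:
  (a) The plaintiff resides in Corholm, which is not Sylmere. Met.
  (b) The contract was executed in Sylmere — that alternative is enough. Condition met.
  (c) The amount in controversy is $97,750, which meets the 20,000 dollars floor, so one alternative holds. Condition met.
  (d) No party resides in Sylmere. And the claim is an employment claim, not a tort claim, so the proviso does not save it. Fails.
Only condition (d) fails.

(d)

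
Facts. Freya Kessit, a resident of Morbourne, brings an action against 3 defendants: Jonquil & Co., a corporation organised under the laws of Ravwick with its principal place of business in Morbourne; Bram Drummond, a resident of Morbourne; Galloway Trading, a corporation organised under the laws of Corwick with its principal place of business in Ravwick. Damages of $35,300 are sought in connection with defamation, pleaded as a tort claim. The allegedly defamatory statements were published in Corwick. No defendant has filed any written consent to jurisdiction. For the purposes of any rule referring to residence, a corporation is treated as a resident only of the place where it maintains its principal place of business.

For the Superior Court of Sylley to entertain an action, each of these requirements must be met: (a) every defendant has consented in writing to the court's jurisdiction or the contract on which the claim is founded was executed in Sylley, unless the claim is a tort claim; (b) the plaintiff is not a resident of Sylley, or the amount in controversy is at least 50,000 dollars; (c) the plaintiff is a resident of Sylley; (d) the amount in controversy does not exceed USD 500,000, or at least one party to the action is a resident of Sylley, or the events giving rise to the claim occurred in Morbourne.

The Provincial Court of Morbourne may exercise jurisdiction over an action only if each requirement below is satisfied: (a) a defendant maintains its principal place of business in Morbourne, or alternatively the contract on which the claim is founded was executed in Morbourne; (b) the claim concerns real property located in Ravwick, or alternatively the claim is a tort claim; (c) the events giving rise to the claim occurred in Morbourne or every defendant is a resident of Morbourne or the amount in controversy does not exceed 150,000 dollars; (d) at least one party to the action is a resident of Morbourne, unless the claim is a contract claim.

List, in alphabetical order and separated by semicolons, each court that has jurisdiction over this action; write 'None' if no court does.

The Superior Court of Sylley:
  (a) No such written consent has been filed; no contract (and hence no place of execution) is alleged — none of the alternatives is met. But the claim is a tort claim, and the 'unless' clause therefore excuses the requirement. Condition met.
  (b) The plaintiff resides in Morbourne, which is not Sylley, so this disjunct is met. Satisfied.
  (c) The plaintiff resides in Morbourne, not Sylley. Not met.
  (d) The amount in controversy is USD 35,300, within the 500,000 dollars ceiling, which satisfies one of the alternatives. Condition met.
  → Not every requirement is met — no jurisdiction.
The Provincial Court of Morbourne:
  (a) Jonquil & Co. has its principal place of business in Morbourne, so one alternative holds. Satisfied.
  (b) The claim is a tort claim, so this disjunct is met. Satisfied.
  (c) The amount in controversy is USD 35,300, within the USD 150,000 ceiling, so this disjunct is met. Met.
  (d) Freya Kessit resides in Morbourne. Met.
  → The court has jurisdiction.

the Provincial Court of Morbourne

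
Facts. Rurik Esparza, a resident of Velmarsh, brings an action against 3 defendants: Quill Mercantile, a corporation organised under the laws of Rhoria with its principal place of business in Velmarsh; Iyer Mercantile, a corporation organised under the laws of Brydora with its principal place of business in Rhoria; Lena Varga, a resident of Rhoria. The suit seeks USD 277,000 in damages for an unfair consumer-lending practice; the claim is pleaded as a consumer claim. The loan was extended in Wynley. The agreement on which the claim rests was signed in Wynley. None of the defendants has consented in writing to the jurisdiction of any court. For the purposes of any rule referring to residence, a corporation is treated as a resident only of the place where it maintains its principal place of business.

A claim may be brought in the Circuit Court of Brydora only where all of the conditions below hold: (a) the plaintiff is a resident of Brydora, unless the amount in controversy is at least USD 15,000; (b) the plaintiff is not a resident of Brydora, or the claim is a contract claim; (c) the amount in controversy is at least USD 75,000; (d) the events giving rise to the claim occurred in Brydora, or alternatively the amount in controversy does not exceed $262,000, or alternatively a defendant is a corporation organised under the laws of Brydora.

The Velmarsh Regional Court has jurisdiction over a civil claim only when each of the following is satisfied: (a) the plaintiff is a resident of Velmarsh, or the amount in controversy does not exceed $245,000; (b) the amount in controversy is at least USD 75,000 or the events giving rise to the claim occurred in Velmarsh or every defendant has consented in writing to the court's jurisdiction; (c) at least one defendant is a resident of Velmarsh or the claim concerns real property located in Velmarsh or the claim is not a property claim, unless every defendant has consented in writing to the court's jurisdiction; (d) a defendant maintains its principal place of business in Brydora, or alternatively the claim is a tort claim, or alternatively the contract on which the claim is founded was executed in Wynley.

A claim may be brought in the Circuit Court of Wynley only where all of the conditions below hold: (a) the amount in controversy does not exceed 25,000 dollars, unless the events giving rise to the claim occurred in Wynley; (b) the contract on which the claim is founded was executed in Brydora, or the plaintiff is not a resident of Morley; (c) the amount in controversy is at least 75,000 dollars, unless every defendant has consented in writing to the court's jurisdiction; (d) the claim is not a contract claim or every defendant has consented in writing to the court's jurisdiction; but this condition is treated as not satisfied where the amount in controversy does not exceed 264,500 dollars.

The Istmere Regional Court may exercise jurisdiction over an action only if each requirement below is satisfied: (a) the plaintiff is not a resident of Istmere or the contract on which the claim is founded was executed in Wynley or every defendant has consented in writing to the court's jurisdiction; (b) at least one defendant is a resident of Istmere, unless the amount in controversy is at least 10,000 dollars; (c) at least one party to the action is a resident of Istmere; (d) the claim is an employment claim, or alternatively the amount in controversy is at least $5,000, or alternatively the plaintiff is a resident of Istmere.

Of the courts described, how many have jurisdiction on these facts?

3

The Circuit Court of Brydora:
  (a) The plaintiff resides in Velmarsh, not Brydora. However, the amount in controversy is USD 277,000, which meets the 15,000 dollars floor, so the 'unless' proviso supplies this condition. Met.
  (b) The plaintiff resides in Velmarsh, which is not Brydora, which satisfies one of the alternatives. Condition met.
  (c) The amount in controversy is USD 277,000, which meets the 75,000 dollars floor. Condition met.
  (d) Iyer Mercantile is organised under the laws of Brydora, so this disjunct is met. Condition met.
  → All conditions met; jurisdiction exists.
The Velmarsh Regional Court:
  (a) The plaintiff resides in Velmarsh — that alternative is enough. Met.
  (b) The amount in controversy is $277,000, which meets the 75,000 dollars floor — that alternative is enough. Condition met.
  (c) Quill Mercantile resides in Velmarsh, so this disjunct is met. Satisfied.
  (d) The contract was executed in Wynley, which satisfies one of the alternatives. Met.
  → Jurisdiction lies.
The Circuit Court of Wynley:
  (a) The amount in controversy is 277,000 dollars, above the USD 25,000 ceiling. But the operative events occurred in Wynley, and the 'unless' clause therefore excuses the requirement. Condition met.
  (b) The plaintiff resides in Velmarsh, which is not Morley, so one alternative holds. Met.
  (c) The amount in controversy is USD 277,000, which meets the USD 75,000 floor. Met.
  (d) The claim is a consumer claim, not a contract claim — that alternative is enough. The exception is not triggered, since the amount in controversy is $277,000, above the $264,500 ceiling. Condition met.
  → All conditions met; jurisdiction exists.
The Istmere Regional Court:
  (a) The plaintiff resides in Velmarsh, which is not Istmere, so this disjunct is met. Met.
  (b) No defendant resides in Istmere (they reside in Velmarsh, Rhoria, Rhoria). The proviso rescues it, though: the amount in controversy is $277,000, which meets the $10,000 floor. Met.
  (c) No party resides in Istmere. Fails.
  (d) The amount in controversy is USD 277,000, which meets the $5,000 floor, so one alternative holds. Condition met.
  → No jurisdiction.
Courts with jurisdiction: the Circuit Court of Brydora, the Velmarsh Regional Court, the Circuit Court of Wynley — 3 in total.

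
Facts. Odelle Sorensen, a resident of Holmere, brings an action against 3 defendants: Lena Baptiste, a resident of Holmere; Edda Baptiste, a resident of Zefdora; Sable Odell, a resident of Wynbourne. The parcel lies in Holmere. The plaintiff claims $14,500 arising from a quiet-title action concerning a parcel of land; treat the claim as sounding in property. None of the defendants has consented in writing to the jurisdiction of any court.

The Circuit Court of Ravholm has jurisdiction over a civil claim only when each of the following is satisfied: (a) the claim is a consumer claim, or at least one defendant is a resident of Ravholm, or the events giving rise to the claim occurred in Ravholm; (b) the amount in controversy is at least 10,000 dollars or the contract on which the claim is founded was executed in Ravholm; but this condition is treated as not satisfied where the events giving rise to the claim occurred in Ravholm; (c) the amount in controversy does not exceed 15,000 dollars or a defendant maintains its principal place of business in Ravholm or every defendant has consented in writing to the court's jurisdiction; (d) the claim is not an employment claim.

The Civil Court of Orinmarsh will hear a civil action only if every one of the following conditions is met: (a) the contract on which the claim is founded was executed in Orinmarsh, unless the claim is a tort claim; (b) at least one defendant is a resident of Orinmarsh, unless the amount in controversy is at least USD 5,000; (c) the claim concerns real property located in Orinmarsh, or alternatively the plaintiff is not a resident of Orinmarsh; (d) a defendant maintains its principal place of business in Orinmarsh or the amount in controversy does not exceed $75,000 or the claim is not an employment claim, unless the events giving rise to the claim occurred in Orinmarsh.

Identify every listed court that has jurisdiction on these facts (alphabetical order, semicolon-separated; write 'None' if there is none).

The Circuit Court of Ravholm:
  (a) The claim is a property claim, not a consumer claim; no defendant resides in Ravholm (they reside in Holmere, Zefdora, Wynbourne); the operative events occurred in Holmere, not Ravholm — every alternative fails. Not met.
  (b) The amount in controversy is $14,500, which meets the 10,000 dollars floor, so this disjunct is met. The carve-out does not apply: the operative events occurred in Holmere, not Ravholm. Condition met.
  (c) The amount in controversy is 14,500 dollars, within the USD 15,000 ceiling — that alternative is enough. Met.
  (d) The claim is a property claim, not an employment claim. Satisfied.
  → The court lacks jurisdiction.
The Civil Court of Orinmarsh:
  (a) No contract (and hence no place of execution) is alleged. The proviso offers no rescue either, since the claim is a property claim, not a tort claim. Fails.
  (b) No defendant resides in Orinmarsh (they reside in Holmere, Zefdora, Wynbourne). But the amount in controversy is $14,500, which meets the USD 5,000 floor, and the 'unless' clause therefore excuses the requirement. Condition met.
  (c) The plaintiff resides in Holmere, which is not Orinmarsh, so this disjunct is met. Satisfied.
  (d) The amount in controversy is $14,500, within the 75,000 dollars ceiling — that alternative is enough. Satisfied.
  → At least one condition fails; no jurisdiction.

None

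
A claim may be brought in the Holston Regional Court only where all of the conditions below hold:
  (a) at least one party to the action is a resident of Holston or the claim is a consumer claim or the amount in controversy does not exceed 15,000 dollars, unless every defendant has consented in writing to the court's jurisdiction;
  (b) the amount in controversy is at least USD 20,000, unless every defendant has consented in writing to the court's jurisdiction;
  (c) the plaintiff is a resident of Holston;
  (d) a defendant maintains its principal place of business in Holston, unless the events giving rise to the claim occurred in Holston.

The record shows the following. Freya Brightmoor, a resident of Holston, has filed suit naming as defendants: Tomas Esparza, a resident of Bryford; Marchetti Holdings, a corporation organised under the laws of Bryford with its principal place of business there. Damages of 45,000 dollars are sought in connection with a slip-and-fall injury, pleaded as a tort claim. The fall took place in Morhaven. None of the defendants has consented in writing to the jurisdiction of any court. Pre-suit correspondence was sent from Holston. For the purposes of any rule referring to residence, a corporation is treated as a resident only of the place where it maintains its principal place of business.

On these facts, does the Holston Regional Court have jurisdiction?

The Holston Regional Court:
  (a) Freya Brightmoor resides in Holston, which satisfies one of the alternatives. Satisfied.
  (b) The amount in controversy is $45,000, which meets the USD 20,000 floor. Met.
  (c) The plaintiff resides in Holston. Met.
  (d) The corporate defendant(s) have their principal place of business in Bryford, not Holston. The proviso offers no rescue either, since the operative events occurred in Morhaven, not Holston. Condition not met.
  → At least one condition fails; no jurisdiction.

No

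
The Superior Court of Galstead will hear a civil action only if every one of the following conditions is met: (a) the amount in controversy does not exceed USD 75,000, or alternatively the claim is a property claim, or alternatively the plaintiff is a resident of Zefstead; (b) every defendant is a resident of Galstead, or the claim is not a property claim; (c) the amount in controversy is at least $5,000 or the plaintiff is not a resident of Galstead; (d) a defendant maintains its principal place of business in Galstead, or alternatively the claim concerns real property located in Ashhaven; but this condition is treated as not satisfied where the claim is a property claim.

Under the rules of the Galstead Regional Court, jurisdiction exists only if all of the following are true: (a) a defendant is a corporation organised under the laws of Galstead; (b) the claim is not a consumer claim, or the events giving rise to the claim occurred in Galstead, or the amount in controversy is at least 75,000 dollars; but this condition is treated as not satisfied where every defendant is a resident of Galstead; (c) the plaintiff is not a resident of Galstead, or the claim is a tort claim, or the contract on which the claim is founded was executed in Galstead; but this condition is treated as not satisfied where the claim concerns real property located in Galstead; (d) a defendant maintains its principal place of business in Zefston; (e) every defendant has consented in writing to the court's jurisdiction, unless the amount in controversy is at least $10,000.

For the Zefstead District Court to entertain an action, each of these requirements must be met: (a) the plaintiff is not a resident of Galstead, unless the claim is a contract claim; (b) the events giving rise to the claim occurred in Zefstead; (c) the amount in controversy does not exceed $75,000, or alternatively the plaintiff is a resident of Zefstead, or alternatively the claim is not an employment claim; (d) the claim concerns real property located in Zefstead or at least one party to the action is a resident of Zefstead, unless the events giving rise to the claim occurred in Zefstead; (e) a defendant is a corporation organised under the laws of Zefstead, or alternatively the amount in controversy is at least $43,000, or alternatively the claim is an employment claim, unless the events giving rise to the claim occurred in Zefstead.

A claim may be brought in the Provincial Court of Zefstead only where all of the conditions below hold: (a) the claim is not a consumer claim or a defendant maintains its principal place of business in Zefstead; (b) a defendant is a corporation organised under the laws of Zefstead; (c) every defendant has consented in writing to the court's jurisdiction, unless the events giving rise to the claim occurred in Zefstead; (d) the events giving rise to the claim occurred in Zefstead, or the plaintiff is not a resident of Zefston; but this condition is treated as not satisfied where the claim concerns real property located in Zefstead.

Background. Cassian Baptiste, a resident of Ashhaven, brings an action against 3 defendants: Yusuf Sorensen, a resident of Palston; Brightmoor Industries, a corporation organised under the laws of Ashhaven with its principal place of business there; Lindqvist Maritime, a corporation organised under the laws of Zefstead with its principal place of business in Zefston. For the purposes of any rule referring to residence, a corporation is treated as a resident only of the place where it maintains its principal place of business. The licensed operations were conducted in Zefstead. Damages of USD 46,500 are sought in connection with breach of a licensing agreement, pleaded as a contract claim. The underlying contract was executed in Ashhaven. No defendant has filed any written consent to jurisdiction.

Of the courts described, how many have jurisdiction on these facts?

The Superior Court of Galstead:
  (a) The amount in controversy is USD 46,500, within the USD 75,000 ceiling, so this disjunct is met. Met.
  (b) The claim is a contract claim, not a property claim, which satisfies one of the alternatives. Satisfied.
  (c) The amount in controversy is USD 46,500, which meets the $5,000 floor, which satisfies one of the alternatives. Satisfied.
  (d) The corporate defendant(s) have their principal place of business in Ashhaven, Zefston, not Galstead; the claim does not concern real property — no alternative holds. Condition not met.
  → Not every requirement is met — no jurisdiction.
The Galstead Regional Court:
  (a) The corporate defendant(s) are organised in Ashhaven, Zefstead, not Galstead. Not met.
  (b) The claim is a contract claim, not a consumer claim, which satisfies one of the alternatives. The carve-out does not apply: the defendants reside as follows — Yusuf Sorensen in Palston, Brightmoor Industries in Ashhaven, Lindqvist Maritime in Zefston — not all in Galstead. Met.
  (c) The plaintiff resides in Ashhaven, which is not Galstead, so one alternative holds. The exception is not triggered, since the claim does not concern real property. Satisfied.
  (d) Lindqvist Maritime has its principal place of business in Zefston. Satisfied.
  (e) No such written consent has been filed. The proviso rescues it, though: the amount in controversy is 46,500 dollars, which meets the USD 10,000 floor. Satisfied.
  → At least one condition fails; no jurisdiction.
The Zefstead District Court:
  (a) The plaintiff resides in Ashhaven, which is not Galstead. Condition met.
  (b) The operative events occurred in Zefstead. Satisfied.
  (c) The amount in controversy is 46,500 dollars, within the USD 75,000 ceiling, so this disjunct is met. Satisfied.
  (d) The claim does not concern real property; no party resides in Zefstead — none of the alternatives is met. But the operative events occurred in Zefstead, and the 'unless' clause therefore excuses the requirement. Condition met.
  (e) Lindqvist Maritime is organised under the laws of Zefstead, which satisfies one of the alternatives. Condition met.
  → The court has jurisdiction.
The Provincial Court of Zefstead:
  (a) The claim is a contract claim, not a consumer claim — that alternative is enough. Met.
  (b) Lindqvist Maritime is organised under the laws of Zefstead. Met.
  (c) No such written consent has been filed. The proviso rescues it, though: the operative events occurred in Zefstead. Satisfied.
  (d) The operative events occurred in Zefstead, so one alternative holds. And the carve-out is inapplicable — the claim does not concern real property. Condition met.
  → Jurisdiction lies.
Courts with jurisdiction: the Zefstead District Court, the Provincial Court of Zefstead — 2 in total.

2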